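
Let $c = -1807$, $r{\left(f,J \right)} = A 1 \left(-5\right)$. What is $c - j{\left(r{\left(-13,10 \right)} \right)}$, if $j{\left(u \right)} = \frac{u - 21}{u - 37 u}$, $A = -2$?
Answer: $- \frac{650531}{360} \approx -1807.0$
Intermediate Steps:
$r{\left(f,J \right)} = 10$ ($r{\left(f,J \right)} = \left(-2\right) 1 \left(-5\right) = \left(-2\right) \left(-5\right) = 10$)
$j{\left(u \right)} = - \frac{-21 + u}{36 u}$ ($j{\left(u \right)} = \frac{-21 + u}{\left(-36\right) u} = \left(-21 + u\right) \left(- \frac{1}{36 u}\right) = - \frac{-21 + u}{36 u}$)
$c - j{\left(r{\left(-13,10 \right)} \right)} = -1807 - \frac{21 - 10}{36 \cdot 10} = -1807 - \frac{1}{36} \cdot \frac{1}{10} \left(21 - 10\right) = -1807 - \frac{1}{36} \cdot \frac{1}{10} \cdot 11 = -1807 - \frac{11}{360} = - \frac{650531}{360}$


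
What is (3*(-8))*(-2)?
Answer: 48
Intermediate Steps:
(3*(-8))*(-2) = -24*(-2) = 48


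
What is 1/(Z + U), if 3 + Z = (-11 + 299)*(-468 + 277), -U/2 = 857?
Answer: -1/56725 ≈ -1.7629e-5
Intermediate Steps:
U = -1714 (U = -2*857 = -1714)
Z = -55011 (Z = -3 + (-11 + 299)*(-468 + 277) = -3 + 288*(-191) = -3 - 55008 = -55011)
1/(Z + U) = 1/(-55011 - 1714) = 1/(-56725) = -1/56725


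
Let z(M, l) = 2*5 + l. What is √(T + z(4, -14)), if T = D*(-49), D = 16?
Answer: 2*I*√197 ≈ 28.071*I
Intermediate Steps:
z(M, l) = 10 + l
T = -784 (T = 16*(-49) = -784)
√(T + z(4, -14)) = √(-784 + (10 - 14)) = √(-784 - 4) = √(-788) = 2*I*√197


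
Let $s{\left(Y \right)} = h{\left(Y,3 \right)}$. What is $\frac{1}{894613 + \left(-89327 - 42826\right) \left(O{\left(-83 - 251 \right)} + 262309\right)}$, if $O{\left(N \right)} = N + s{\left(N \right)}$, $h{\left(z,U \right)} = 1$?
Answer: $- \frac{1}{34620019715} \approx -2.8885 \cdot 10^{-11}$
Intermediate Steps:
$s{\left(Y \right)} = 1$
$O{\left(N \right)} = 1 + N$ ($O{\left(N \right)} = N + 1 = 1 + N$)
$\frac{1}{894613 + \left(-89327 - 42826\right) \left(O{\left(-83 - 251 \right)} + 262309\right)} = \frac{1}{894613 + \left(-89327 - 42826\right) \left(\left(1 - 334\right) + 262309\right)} = \frac{1}{894613 - 132153 \left(\left(1 - 334\right) + 262309\right)} = \frac{1}{894613 - 132153 \left(-333 + 262309\right)} = \frac{1}{894613 - 34620914328} = \frac{1}{-34620019715} = - \frac{1}{34620019715}$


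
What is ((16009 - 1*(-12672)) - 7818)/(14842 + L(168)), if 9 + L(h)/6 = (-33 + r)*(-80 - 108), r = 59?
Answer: -20863/14540 ≈ -1.4349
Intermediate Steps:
L(h) = -29382 (L(h) = -54 + 6*((-33 + 59)*(-80 - 108)) = -54 + 6*(26*(-188)) = -54 + 6*(-4888) = -54 - 29328 = -29382)
((16009 - 1*(-12672)) - 7818)/(14842 + L(168)) = ((16009 - 1*(-12672)) - 7818)/(14842 - 29382) = ((16009 + 12672) - 7818)/(-14540) = (28681 - 7818)*(-1/14540) = 20863*(-1/14540) = -20863/14540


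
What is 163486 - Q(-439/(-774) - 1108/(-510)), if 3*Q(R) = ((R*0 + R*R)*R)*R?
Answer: 9187375678684699228321919/56203168543922430000 ≈ 1.6347e+5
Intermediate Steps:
Q(R) = R⁴/3 (Q(R) = (((R*0 + R*R)*R)*R)/3 = (((0 + R²)*R)*R)/3 = ((R²*R)*R)/3 = (R³*R)/3 = R⁴/3)
163486 - Q(-439/(-774) - 1108/(-510)) = 163486 - (-439/(-774) - 1108/(-510))⁴/3 = 163486 - (-439*(-1/774) - 1108*(-1/510))⁴/3 = 163486 - (439/774 + 554/255)⁴/3 = 163486 - (180247/65790)⁴/3 = 163486 - 1055533887003162658081/(3*18734389514640810000) = 163486 - 1*1055533887003162658081/56203168543922430000 = 163486 - 1055533887003162658081/56203168543922430000 = 9187375678684699228321919/56203168543922430000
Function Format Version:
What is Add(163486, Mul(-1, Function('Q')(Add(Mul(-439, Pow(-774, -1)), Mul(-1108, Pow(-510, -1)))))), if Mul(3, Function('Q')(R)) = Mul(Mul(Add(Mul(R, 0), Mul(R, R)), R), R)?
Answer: Rational(9187375678684699228321919, 56203168543922430000) ≈ 1.6347e+5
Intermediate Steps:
Function('Q')(R) = Mul(Rational(1, 3), Pow(R, 4)) (Function('Q')(R) = Mul(Rational(1, 3), Mul(Mul(Add(Mul(R, 0), Mul(R, R)), R), R)) = Mul(Rational(1, 3), Mul(Mul(Add(0, Pow(R, 2)), R), R)) = Mul(Rational(1, 3), Mul(Mul(Pow(R, 2), R), R)) = Mul(Rational(1, 3), Mul(Pow(R, 3), R)) = Mul(Rational(1, 3), Pow(R, 4)))
Add(163486, Mul(-1, Function('Q')(Add(Mul(-439, Pow(-774, -1)), Mul(-1108, Pow(-510, -1)))))) = Add(163486, Mul(-1, Mul(Rational(1, 3), Pow(Add(Mul(-439, Pow(-774, -1)), Mul(-1108, Pow(-510, -1))), 4)))) = Add(163486, Mul(-1, Mul(Rational(1, 3), Pow(Add(Mul(-439, Rational(-1, 774)), Mul(-1108, Rational(-1, 510))), 4)))) = Add(163486, Mul(-1, Mul(Rational(1, 3), Pow(Add(Rational(439, 774), Rational(554, 255)), 4)))) = Add(163486, Mul(-1, Mul(Rational(1, 3), Pow(Rational(180247, 65790), 4)))) = Add(163486, Mul(-1, Mul(Rational(1, 3), Rational(1055533887003162658081, 18734389514640810000)))) = Add(163486, Mul(-1, Rational(1055533887003162658081, 56203168543922430000))) = Add(163486, Rational(-1055533887003162658081, 56203168543922430000)) = Rational(9187375678684699228321919, 56203168543922430000)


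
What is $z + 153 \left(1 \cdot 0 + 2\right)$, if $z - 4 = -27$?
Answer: $283$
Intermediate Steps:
$z = -23$ ($z = 4 - 27 = -23$)
$z + 153 \left(1 \cdot 0 + 2\right) = -23 + 153 \left(1 \cdot 0 + 2\right) = -23 + 153 \left(0 + 2\right) = -23 + 153 \cdot 2 = -23 + 306 = 283$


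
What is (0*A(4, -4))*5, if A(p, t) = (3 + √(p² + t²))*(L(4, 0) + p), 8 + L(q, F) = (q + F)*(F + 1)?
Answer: 0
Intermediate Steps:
L(q, F) = -8 + (1 + F)*(F + q) (L(q, F) = -8 + (q + F)*(F + 1) = -8 + (F + q)*(1 + F) = -8 + (1 + F)*(F + q))
A(p, t) = (-4 + p)*(3 + √(p² + t²)) (A(p, t) = (3 + √(p² + t²))*((-8 + 0 + 4 + 0² + 0*4) + p) = (3 + √(p² + t²))*((-8 + 0 + 4 + 0 + 0) + p) = (3 + √(p² + t²))*(-4 + p) = (-4 + p)*(3 + √(p² + t²)))
(0*A(4, -4))*5 = (0*(-12 - 4*√(4² + (-4)²) + 3*4 + 4*√(4² + (-4)²)))*5 = (0*(-12 - 4*√(16 + 16) + 12 + 4*√(16 + 16)))*5 = (0*(-12 - 16*√2 + 12 + 4*√32))*5 = (0*(-12 - 16*√2 + 12 + 4*(4*√2)))*5 = (0*(-12 - 16*√2 + 12 + 16*√2))*5 = (0*0)*5 = 0*5 = 0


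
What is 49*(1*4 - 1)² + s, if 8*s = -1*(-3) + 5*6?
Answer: 3561/8 ≈ 445.13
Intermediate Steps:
s = 33/8 (s = (-1*(-3) + 5*6)/8 = (3 + 30)/8 = (⅛)*33 = 33/8 ≈ 4.1250)
49*(1*4 - 1)² + s = 49*(1*4 - 1)² + 33/8 = 49*(4 - 1)² + 33/8 = 49*3² + 33/8 = 49*9 + 33/8 = 441 + 33/8 = 3561/8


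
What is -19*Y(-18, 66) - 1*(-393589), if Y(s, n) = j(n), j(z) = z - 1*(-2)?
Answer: 392297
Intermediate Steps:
j(z) = 2 + z (j(z) = z + 2 = 2 + z)
Y(s, n) = 2 + n
-19*Y(-18, 66) - 1*(-393589) = -19*(2 + 66) - 1*(-393589) = -19*68 + 393589 = -1*1292 + 393589 = -1292 + 393589 = 392297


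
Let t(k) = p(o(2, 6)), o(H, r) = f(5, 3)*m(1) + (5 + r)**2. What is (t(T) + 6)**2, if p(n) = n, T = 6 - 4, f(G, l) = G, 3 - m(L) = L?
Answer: 18769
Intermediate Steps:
m(L) = 3 - L
T = 2
o(H, r) = 10 + (5 + r)**2 (o(H, r) = 5*(3 - 1*1) + (5 + r)**2 = 5*(3 - 1) + (5 + r)**2 = 5*2 + (5 + r)**2 = 10 + (5 + r)**2)
t(k) = 131 (t(k) = 10 + (5 + 6)**2 = 10 + 11**2 = 10 + 121 = 131)
(t(T) + 6)**2 = (131 + 6)**2 = 137**2 = 18769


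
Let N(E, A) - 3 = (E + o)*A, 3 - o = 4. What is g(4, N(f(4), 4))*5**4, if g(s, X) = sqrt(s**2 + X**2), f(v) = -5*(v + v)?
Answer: 625*sqrt(25937) ≈ 1.0066e+5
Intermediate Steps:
o = -1 (o = 3 - 1*4 = 3 - 4 = -1)
f(v) = -10*v
N(E, A) = 3 + A*(-1 + E) (N(E, A) = 3 + (E - 1)*A = 3 + (-1 + E)*A = 3 + A*(-1 + E))
g(s, X) = sqrt(X**2 + s**2)
g(4, N(f(4), 4))*5**4 = sqrt((3 - 1*4 + 4*(-10*4))**2 + 4**2)*5**4 = sqrt((3 - 4 + 4*(-40))**2 + 16)*625 = sqrt((3 - 4 - 160)**2 + 16)*625 = sqrt((-161)**2 + 16)*625 = sqrt(25921 + 16)*625 = sqrt(25937)*625 = 625*sqrt(25937)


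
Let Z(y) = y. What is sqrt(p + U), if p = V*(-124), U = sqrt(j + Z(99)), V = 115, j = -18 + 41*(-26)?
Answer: sqrt(-14260 + I*sqrt(985)) ≈ 0.1314 + 119.42*I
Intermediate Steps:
j = -1084 (j = -18 - 1066 = -1084)
U = I*sqrt(985) (U = sqrt(-1084 + 99) = sqrt(-985) = I*sqrt(985) ≈ 31.385*I)
p = -14260 (p = 115*(-124) = -14260)
sqrt(p + U) = sqrt(-14260 + I*sqrt(985))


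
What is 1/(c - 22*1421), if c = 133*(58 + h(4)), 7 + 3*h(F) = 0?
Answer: -3/71575 ≈ -4.1914e-5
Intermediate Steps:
h(F) = -7/3 (h(F) = -7/3 + (1/3)*0 = -7/3 + 0 = -7/3)
c = 22211/3 (c = 133*(58 - 7/3) = 133*(167/3) = 22211/3 ≈ 7403.7)
1/(c - 22*1421) = 1/(22211/3 - 22*1421) = 1/(22211/3 - 31262) = 1/(-71575/3) = -3/71575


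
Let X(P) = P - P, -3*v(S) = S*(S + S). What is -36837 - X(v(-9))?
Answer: -36837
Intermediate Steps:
v(S) = -2*S**2/3 (v(S) = -S*(S + S)/3 = -S*2*S/3 = -2*S**2/3)
X(P) = 0
-36837 - X(v(-9)) = -36837 - 1*0 = -36837 + 0 = -36837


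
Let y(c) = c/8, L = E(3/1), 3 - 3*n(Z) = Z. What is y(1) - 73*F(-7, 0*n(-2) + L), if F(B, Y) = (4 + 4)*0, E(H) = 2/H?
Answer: ⅛ ≈ 0.12500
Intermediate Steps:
n(Z) = 1 - Z/3
L = ⅔ (L = 2/((3/1)) = 2/((3*1)) = 2/3 = 2*(⅓) = ⅔ ≈ 0.66667)
y(c) = c/8 (y(c) = c*(⅛) = c/8)
F(B, Y) = 0 (F(B, Y) = 8*0 = 0)
y(1) - 73*F(-7, 0*n(-2) + L) = (⅛)*1 - 73*0 = ⅛ + 0 = ⅛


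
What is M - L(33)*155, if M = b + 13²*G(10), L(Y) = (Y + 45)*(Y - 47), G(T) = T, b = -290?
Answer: 170660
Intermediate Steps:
L(Y) = (-47 + Y)*(45 + Y) (L(Y) = (45 + Y)*(-47 + Y) = (-47 + Y)*(45 + Y))
M = 1400 (M = -290 + 13²*10 = -290 + 169*10 = -290 + 1690 = 1400)
M - L(33)*155 = 1400 - (-2115 + 33² - 2*33)*155 = 1400 - (-2115 + 1089 - 66)*155 = 1400 - (-1092)*155 = 1400 - 1*(-169260) = 1400 + 169260 = 170660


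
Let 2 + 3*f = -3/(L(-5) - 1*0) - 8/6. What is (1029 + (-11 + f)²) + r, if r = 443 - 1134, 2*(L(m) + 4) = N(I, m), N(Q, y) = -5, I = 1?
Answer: 6584083/13689 ≈ 480.98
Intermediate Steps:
L(m) = -13/2 (L(m) = -4 + (½)*(-5) = -4 - 5/2 = -13/2)
f = -112/117 (f = -⅔ + (-3/(-13/2 - 1*0) - 8/6)/3 = -⅔ + (-3/(-13/2 + 0) - 8*⅙)/3 = -⅔ + (-3/(-13/2) - 4/3)/3 = -⅔ + (-3*(-2/13) - 4/3)/3 = -⅔ + (6/13 - 4/3)/3 = -⅔ + (⅓)*(-34/39) = -⅔ - 34/117 = -112/117 ≈ -0.95726)
r = -691
(1029 + (-11 + f)²) + r = (1029 + (-11 - 112/117)²) - 691 = (1029 + (-1399/117)²) - 691 = (1029 + 1957201/13689) - 691 = 16043182/13689 - 691 = 6584083/13689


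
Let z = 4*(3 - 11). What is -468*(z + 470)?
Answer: -204984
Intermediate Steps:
z = -32 (z = 4*(-8) = -32)
-468*(z + 470) = -468*(-32 + 470) = -468*438 = -204984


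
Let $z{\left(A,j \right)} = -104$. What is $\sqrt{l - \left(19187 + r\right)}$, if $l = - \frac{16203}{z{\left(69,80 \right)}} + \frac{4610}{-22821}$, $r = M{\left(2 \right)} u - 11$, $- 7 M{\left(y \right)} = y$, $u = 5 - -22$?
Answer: $\frac{i \sqrt{1311945119431202802}}{8306844} \approx 137.89 i$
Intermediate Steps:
$u = 27$ ($u = 5 + 22 = 27$)
$M{\left(y \right)} = - \frac{y}{7}$
$r = - \frac{131}{7}$ ($r = \left(- \frac{1}{7}\right) 2 \cdot 27 - 11 = \left(- \frac{2}{7}\right) 27 - 11 = - \frac{54}{7} - 11 = - \frac{131}{7} \approx -18.714$)
$l = \frac{369289223}{2373384}$ ($l = - \frac{16203}{-104} + \frac{4610}{-22821} = \left(-16203\right) \left(- \frac{1}{104}\right) + 4610 \left(- \frac{1}{22821}\right) = \frac{16203}{104} - \frac{4610}{22821} = \frac{369289223}{2373384} \approx 155.6$)
$\sqrt{l - \left(19187 + r\right)} = \sqrt{\frac{369289223}{2373384} - \frac{134178}{7}} = \sqrt{- \frac{315870893791}{16613688}} = \frac{i \sqrt{1311945119431202802}}{8306844}$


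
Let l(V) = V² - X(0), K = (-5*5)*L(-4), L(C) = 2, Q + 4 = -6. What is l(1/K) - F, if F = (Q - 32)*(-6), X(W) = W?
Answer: -629999/2500 ≈ -252.00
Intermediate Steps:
Q = -10 (Q = -4 - 6 = -10)
K = -50 (K = -5*5*2 = -25*2 = -50)
F = 252 (F = (-10 - 32)*(-6) = -42*(-6) = 252)
l(V) = V² (l(V) = V² - 1*0 = V² + 0 = V²)
l(1/K) - F = (1/(-50))² - 1*252 = (-1/50)² - 252 = 1/2500 - 252 = -629999/2500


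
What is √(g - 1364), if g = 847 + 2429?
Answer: 2*√478 ≈ 43.726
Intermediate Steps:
g = 3276
√(g - 1364) = √(3276 - 1364) = √1912 = 2*√478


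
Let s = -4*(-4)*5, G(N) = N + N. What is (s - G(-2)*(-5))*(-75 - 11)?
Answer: -5160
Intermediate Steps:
G(N) = 2*N
s = 80 (s = 16*5 = 80)
(s - G(-2)*(-5))*(-75 - 11) = (80 - 2*(-2)*(-5))*(-75 - 11) = (80 - (-4)*(-5))*(-86) = (80 - 1*20)*(-86) = (80 - 20)*(-86) = 60*(-86) = -5160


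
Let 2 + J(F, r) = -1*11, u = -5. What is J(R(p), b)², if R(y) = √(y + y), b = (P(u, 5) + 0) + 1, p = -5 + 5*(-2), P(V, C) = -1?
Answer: 169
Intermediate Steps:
p = -15 (p = -5 - 10 = -15)
b = 0 (b = (-1 + 0) + 1 = -1 + 1 = 0)
R(y) = √2*√y (R(y) = √(2*y) = √2*√y)
J(F, r) = -13 (J(F, r) = -2 - 1*11 = -2 - 11 = -13)
J(R(p), b)² = (-13)² = 169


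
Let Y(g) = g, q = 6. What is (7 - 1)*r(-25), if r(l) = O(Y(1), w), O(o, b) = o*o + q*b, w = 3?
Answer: 114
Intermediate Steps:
O(o, b) = o² + 6*b (O(o, b) = o*o + 6*b = o² + 6*b)
r(l) = 19 (r(l) = 1² + 6*3 = 1 + 18 = 19)
(7 - 1)*r(-25) = (7 - 1)*19 = 6*19 = 114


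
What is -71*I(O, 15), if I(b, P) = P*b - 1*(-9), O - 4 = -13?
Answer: 8946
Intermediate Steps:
O = -9 (O = 4 - 13 = -9)
I(b, P) = 9 + P*b (I(b, P) = P*b + 9 = 9 + P*b)
-71*I(O, 15) = -71*(9 + 15*(-9)) = -71*(9 - 135) = -71*(-126) = 8946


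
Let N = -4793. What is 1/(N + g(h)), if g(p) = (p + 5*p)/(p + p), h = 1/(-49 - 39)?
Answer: -1/4790 ≈ -0.00020877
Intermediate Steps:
h = -1/88 (h = 1/(-88) = -1/88 ≈ -0.011364)
g(p) = 3 (g(p) = (6*p)/((2*p)) = (6*p)*(1/(2*p)) = 3)
1/(N + g(h)) = 1/(-4793 + 3) = 1/(-4790) = -1/4790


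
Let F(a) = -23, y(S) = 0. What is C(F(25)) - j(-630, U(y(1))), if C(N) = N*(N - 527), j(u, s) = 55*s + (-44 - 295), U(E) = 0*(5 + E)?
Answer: 12989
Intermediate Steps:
U(E) = 0
j(u, s) = -339 + 55*s (j(u, s) = 55*s - 339 = -339 + 55*s)
C(N) = N*(-527 + N)
C(F(25)) - j(-630, U(y(1))) = -23*(-527 - 23) - (-339 + 55*0) = -23*(-550) - (-339 + 0) = 12650 - 1*(-339) = 12650 + 339 = 12989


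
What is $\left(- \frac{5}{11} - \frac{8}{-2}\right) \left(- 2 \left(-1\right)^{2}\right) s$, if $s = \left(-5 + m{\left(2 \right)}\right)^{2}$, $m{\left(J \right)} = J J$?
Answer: $- \frac{78}{11} \approx -7.0909$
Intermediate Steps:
$m{\left(J \right)} = J^{2}$
$s = 1$ ($s = \left(-5 + 2^{2}\right)^{2} = \left(-5 + 4\right)^{2} = \left(-1\right)^{2} = 1$)
$\left(- \frac{5}{11} - \frac{8}{-2}\right) \left(- 2 \left(-1\right)^{2}\right) s = \left(- \frac{5}{11} - \frac{8}{-2}\right) \left(- 2 \left(-1\right)^{2}\right) 1 = \left(\left(-5\right) \frac{1}{11} - -4\right) \left(\left(-2\right) 1\right) 1 = \left(- \frac{5}{11} + 4\right) \left(-2\right) 1 = \frac{39}{11} \left(-2\right) 1 = \left(- \frac{78}{11}\right) 1 = - \frac{78}{11}$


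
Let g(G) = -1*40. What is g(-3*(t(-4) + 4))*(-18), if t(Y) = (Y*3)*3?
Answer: 720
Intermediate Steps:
t(Y) = 9*Y (t(Y) = (3*Y)*3 = 9*Y)
g(G) = -40
g(-3*(t(-4) + 4))*(-18) = -40*(-18) = 720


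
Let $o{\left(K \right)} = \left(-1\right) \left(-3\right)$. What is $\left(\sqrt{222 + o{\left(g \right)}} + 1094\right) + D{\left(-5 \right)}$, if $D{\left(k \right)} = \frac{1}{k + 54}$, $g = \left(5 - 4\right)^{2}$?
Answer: $\frac{54342}{49} \approx 1109.0$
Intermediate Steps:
$g = 1$ ($g = 1^{2} = 1$)
$o{\left(K \right)} = 3$
$D{\left(k \right)} = \frac{1}{54 + k}$
$\left(\sqrt{222 + o{\left(g \right)}} + 1094\right) + D{\left(-5 \right)} = \left(\sqrt{222 + 3} + 1094\right) + \frac{1}{54 - 5} = \left(\sqrt{225} + 1094\right) + \frac{1}{49} = \left(15 + 1094\right) + \frac{1}{49} = 1109 + \frac{1}{49} = \frac{54342}{49}$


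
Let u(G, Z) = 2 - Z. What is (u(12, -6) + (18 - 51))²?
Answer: 625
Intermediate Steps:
(u(12, -6) + (18 - 51))² = ((2 - 1*(-6)) + (18 - 51))² = ((2 + 6) - 33)² = (8 - 33)² = (-25)² = 625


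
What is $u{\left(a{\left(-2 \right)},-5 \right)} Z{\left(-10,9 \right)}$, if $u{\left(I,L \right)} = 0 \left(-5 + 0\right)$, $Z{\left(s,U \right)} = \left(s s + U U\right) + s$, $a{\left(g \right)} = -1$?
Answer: $0$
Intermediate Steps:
$Z{\left(s,U \right)} = s + U^{2} + s^{2}$ ($Z{\left(s,U \right)} = \left(s^{2} + U^{2}\right) + s = \left(U^{2} + s^{2}\right) + s = s + U^{2} + s^{2}$)
$u{\left(I,L \right)} = 0$ ($u{\left(I,L \right)} = 0 \left(-5\right) = 0$)
$u{\left(a{\left(-2 \right)},-5 \right)} Z{\left(-10,9 \right)} = 0 \left(-10 + 9^{2} + \left(-10\right)^{2}\right) = 0 \left(-10 + 81 + 100\right) = 0 \cdot 171 = 0$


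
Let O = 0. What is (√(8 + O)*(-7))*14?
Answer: -196*√2 ≈ -277.19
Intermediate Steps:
(√(8 + O)*(-7))*14 = (√(8 + 0)*(-7))*14 = (√8*(-7))*14 = ((2*√2)*(-7))*14 = -14*√2*14 = -196*√2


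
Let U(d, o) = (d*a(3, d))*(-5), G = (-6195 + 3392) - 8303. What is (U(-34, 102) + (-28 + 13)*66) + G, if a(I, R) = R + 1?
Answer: -17706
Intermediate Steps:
G = -11106 (G = -2803 - 8303 = -11106)
a(I, R) = 1 + R
U(d, o) = -5*d*(1 + d) (U(d, o) = (d*(1 + d))*(-5) = -5*d*(1 + d))
(U(-34, 102) + (-28 + 13)*66) + G = (-5*(-34)*(1 - 34) + (-28 + 13)*66) - 11106 = (-5*(-34)*(-33) - 15*66) - 11106 = (-5610 - 990) - 11106 = -6600 - 11106 = -17706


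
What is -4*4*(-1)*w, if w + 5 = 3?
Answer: -32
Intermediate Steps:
w = -2 (w = -5 + 3 = -2)
-4*4*(-1)*w = -4*4*(-1)*(-2) = -(-16)*(-2) = -4*8 = -32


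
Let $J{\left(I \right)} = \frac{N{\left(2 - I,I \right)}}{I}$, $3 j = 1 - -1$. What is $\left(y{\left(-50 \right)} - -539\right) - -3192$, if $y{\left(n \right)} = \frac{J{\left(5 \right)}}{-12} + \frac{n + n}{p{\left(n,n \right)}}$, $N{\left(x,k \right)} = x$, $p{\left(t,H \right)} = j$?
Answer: $\frac{71621}{20} \approx 3581.1$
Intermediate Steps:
$j = \frac{2}{3}$ ($j = \frac{1 - -1}{3} = \frac{1 + 1}{3} = \frac{1}{3} \cdot 2 = \frac{2}{3} \approx 0.66667$)
$p{\left(t,H \right)} = \frac{2}{3}$
$J{\left(I \right)} = \frac{2 - I}{I}$
$y{\left(n \right)} = \frac{1}{20} + 3 n$ ($y{\left(n \right)} = \frac{\frac{1}{5} \left(2 - 5\right)}{-12} + \frac{n + n}{\frac{2}{3}} = \frac{2 - 5}{5} \left(- \frac{1}{12}\right) + 2 n \frac{3}{2} = \frac{1}{5} \left(-3\right) \left(- \frac{1}{12}\right) + 3 n = \left(- \frac{3}{5}\right) \left(- \frac{1}{12}\right) + 3 n = \frac{1}{20} + 3 n$)
$\left(y{\left(-50 \right)} - -539\right) - -3192 = \left(\left(\frac{1}{20} + 3 \left(-50\right)\right) - -539\right) - -3192 = \left(\left(\frac{1}{20} - 150\right) + 539\right) + 3192 = \left(- \frac{2999}{20} + 539\right) + 3192 = \frac{7781}{20} + 3192 = \frac{71621}{20}$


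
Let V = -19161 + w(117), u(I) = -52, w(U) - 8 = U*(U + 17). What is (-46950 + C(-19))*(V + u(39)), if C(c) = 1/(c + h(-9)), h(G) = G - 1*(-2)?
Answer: 4305412427/26 ≈ 1.6559e+8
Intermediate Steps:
h(G) = 2 + G (h(G) = G + 2 = 2 + G)
w(U) = 8 + U*(17 + U) (w(U) = 8 + U*(U + 17) = 8 + U*(17 + U))
C(c) = 1/(-7 + c) (C(c) = 1/(c + (2 - 9)) = 1/(c - 7) = 1/(-7 + c))
V = -3475 (V = -19161 + (8 + 117² + 17*117) = -19161 + (8 + 13689 + 1989) = -19161 + 15686 = -3475)
(-46950 + C(-19))*(V + u(39)) = (-46950 + 1/(-7 - 19))*(-3475 - 52) = (-46950 + 1/(-26))*(-3527) = (-46950 - 1/26)*(-3527) = -1220701/26*(-3527) = 4305412427/26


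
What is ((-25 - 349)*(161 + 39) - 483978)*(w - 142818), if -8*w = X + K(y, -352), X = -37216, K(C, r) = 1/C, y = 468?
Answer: 144526115068445/1872 ≈ 7.7204e+10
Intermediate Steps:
w = 17417087/3744 (w = -(-37216 + 1/468)/8 = -⅛*(-17417087/468) = 17417087/3744 ≈ 4652.0)
((-25 - 349)*(161 + 39) - 483978)*(w - 142818) = ((-25 - 349)*(161 + 39) - 483978)*(17417087/3744 - 142818) = (-374*200 - 483978)*(-517293505/3744) = (-74800 - 483978)*(-517293505/3744) = -558778*(-517293505/3744) = 144526115068445/1872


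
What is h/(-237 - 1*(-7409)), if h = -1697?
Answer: -1697/7172 ≈ -0.23661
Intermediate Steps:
h/(-237 - 1*(-7409)) = -1697/(-237 - 1*(-7409)) = -1697/(-237 + 7409) = -1697/7172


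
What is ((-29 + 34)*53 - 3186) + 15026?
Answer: 12105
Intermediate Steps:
((-29 + 34)*53 - 3186) + 15026 = (5*53 - 3186) + 15026 = (265 - 3186) + 15026 = -2921 + 15026 = 12105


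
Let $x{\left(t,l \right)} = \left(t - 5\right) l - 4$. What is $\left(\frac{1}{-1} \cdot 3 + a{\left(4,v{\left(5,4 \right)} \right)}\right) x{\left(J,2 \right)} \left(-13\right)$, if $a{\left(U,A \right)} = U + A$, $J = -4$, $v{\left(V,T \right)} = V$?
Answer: $1716$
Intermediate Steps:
$a{\left(U,A \right)} = A + U$
$x{\left(t,l \right)} = -4 + l \left(-5 + t\right)$ ($x{\left(t,l \right)} = \left(-5 + t\right) l - 4 = l \left(-5 + t\right) - 4 = -4 + l \left(-5 + t\right)$)
$\left(\frac{1}{-1} \cdot 3 + a{\left(4,v{\left(5,4 \right)} \right)}\right) x{\left(J,2 \right)} \left(-13\right) = \left(\frac{1}{-1} \cdot 3 + \left(5 + 4\right)\right) \left(-4 - 10 + 2 \left(-4\right)\right) \left(-13\right) = \left(\left(-1\right) 3 + 9\right) \left(-4 - 10 - 8\right) \left(-13\right) = \left(-3 + 9\right) \left(-22\right) \left(-13\right) = 6 \left(-22\right) \left(-13\right) = \left(-132\right) \left(-13\right) = 1716$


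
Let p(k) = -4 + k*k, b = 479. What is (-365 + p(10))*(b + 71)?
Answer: -147950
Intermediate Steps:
p(k) = -4 + k²
(-365 + p(10))*(b + 71) = (-365 + (-4 + 10²))*(479 + 71) = (-365 + (-4 + 100))*550 = (-365 + 96)*550 = -269*550 = -147950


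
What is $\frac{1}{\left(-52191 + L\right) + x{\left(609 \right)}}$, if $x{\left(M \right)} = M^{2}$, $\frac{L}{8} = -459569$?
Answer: $- \frac{1}{3357862} \approx -2.9781 \cdot 10^{-7}$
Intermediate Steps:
$L = -3676552$ ($L = 8 \left(-459569\right) = -3676552$)
$\frac{1}{\left(-52191 + L\right) + x{\left(609 \right)}} = \frac{1}{\left(-52191 - 3676552\right) + 609^{2}} = \frac{1}{-3728743 + 370881} = \frac{1}{-3357862} = - \frac{1}{3357862}$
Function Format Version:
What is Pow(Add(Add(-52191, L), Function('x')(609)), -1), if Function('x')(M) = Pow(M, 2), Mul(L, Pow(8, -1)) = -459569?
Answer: Rational(-1, 3357862) ≈ -2.9781e-7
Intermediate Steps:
L = -3676552 (L = Mul(8, -459569) = -3676552)
Pow(Add(Add(-52191, L), Function('x')(609)), -1) = Pow(Add(Add(-52191, -3676552), Pow(609, 2)), -1) = Pow(Add(-3728743, 370881), -1) = Pow(-3357862, -1) = Rational(-1, 3357862)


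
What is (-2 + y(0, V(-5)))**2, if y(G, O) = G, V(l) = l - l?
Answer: 4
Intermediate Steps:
V(l) = 0
(-2 + y(0, V(-5)))**2 = (-2 + 0)**2 = (-2)**2 = 4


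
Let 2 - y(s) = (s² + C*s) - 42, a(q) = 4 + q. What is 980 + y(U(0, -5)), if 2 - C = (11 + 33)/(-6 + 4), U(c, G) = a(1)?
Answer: 879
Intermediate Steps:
U(c, G) = 5 (U(c, G) = 4 + 1 = 5)
C = 24 (C = 2 - (11 + 33)/(-6 + 4) = 2 - 44/(-2) = 2 - 44*(-1)/2 = 2 - 1*(-22) = 2 + 22 = 24)
y(s) = 44 - s² - 24*s (y(s) = 2 - ((s² + 24*s) - 42) = 2 - (-42 + s² + 24*s) = 2 + (42 - s² - 24*s) = 44 - s² - 24*s)
980 + y(U(0, -5)) = 980 + (44 - 1*5² - 24*5) = 980 + (44 - 1*25 - 120) = 980 + (44 - 25 - 120) = 980 - 101 = 879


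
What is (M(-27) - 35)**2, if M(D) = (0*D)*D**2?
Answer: 1225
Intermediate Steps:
M(D) = 0 (M(D) = 0*D**2 = 0)
(M(-27) - 35)**2 = (0 - 35)**2 = (-35)**2 = 1225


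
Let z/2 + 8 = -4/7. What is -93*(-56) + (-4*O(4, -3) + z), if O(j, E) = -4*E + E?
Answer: 36084/7 ≈ 5154.9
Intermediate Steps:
z = -120/7 (z = -16 + 2*(-4/7) = -16 - 8/7 = -120/7 ≈ -17.143)
O(j, E) = -3*E
-93*(-56) + (-4*O(4, -3) + z) = -93*(-56) + (-(-12)*(-3) - 120/7) = 5208 + (-4*9 - 120/7) = 5208 + (-36 - 120/7) = 5208 - 372/7 = 36084/7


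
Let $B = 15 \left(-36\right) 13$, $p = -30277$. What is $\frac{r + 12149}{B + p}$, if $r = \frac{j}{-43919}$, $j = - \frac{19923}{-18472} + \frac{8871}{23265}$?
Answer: $- \frac{76434370992520591}{234650814281649480} \approx -0.32574$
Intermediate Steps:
$j = \frac{209124569}{143250360}$ ($j = \left(-19923\right) \left(- \frac{1}{18472}\right) + 8871 \cdot \frac{1}{23265} = \frac{19923}{18472} + \frac{2957}{7755} = \frac{209124569}{143250360} \approx 1.4599$)
$B = -7020$ ($B = \left(-540\right) 13 = -7020$)
$r = - \frac{209124569}{6291412560840}$ ($r = \frac{209124569}{143250360 \left(-43919\right)} = \frac{209124569}{143250360} \left(- \frac{1}{43919}\right) = - \frac{209124569}{6291412560840} \approx -3.324 \cdot 10^{-5}$)
$\frac{r + 12149}{B + p} = \frac{- \frac{209124569}{6291412560840} + 12149}{-7020 - 30277} = \frac{76434370992520591}{6291412560840 \left(-37297\right)} = \frac{76434370992520591}{6291412560840} \left(- \frac{1}{37297}\right) = - \frac{76434370992520591}{234650814281649480}$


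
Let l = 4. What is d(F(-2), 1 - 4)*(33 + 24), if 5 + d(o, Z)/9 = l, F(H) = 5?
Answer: -513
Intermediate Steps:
d(o, Z) = -9 (d(o, Z) = -45 + 9*4 = -45 + 36 = -9)
d(F(-2), 1 - 4)*(33 + 24) = -9*(33 + 24) = -9*57 = -513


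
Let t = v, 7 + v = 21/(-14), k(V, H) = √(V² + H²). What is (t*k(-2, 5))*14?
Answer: -119*√29 ≈ -640.83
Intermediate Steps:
k(V, H) = √(H² + V²)
v = -17/2 (v = -7 + 21/(-14) = -7 + 21*(-1/14) = -7 - 3/2 = -17/2 ≈ -8.5000)
t = -17/2 ≈ -8.5000
(t*k(-2, 5))*14 = -17*√(5² + (-2)²)/2*14 = -17*√(25 + 4)/2*14 = -17*√29/2*14 = -119*√29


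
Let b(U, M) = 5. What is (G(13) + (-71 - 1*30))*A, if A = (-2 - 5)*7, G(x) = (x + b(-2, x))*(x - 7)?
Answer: -343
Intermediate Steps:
G(x) = (-7 + x)*(5 + x) (G(x) = (x + 5)*(x - 7) = (5 + x)*(-7 + x) = (-7 + x)*(5 + x))
A = -49 (A = -7*7 = -49)
(G(13) + (-71 - 1*30))*A = ((-35 + 13² - 2*13) + (-71 - 1*30))*(-49) = ((-35 + 169 - 26) + (-71 - 30))*(-49) = (108 - 101)*(-49) = 7*(-49) = -343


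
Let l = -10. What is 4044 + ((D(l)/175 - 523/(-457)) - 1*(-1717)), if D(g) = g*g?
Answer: 18434928/3199 ≈ 5762.7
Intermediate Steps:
D(g) = g²
4044 + ((D(l)/175 - 523/(-457)) - 1*(-1717)) = 4044 + (((-10)²/175 - 523/(-457)) - 1*(-1717)) = 4044 + ((100*(1/175) - 523*(-1/457)) + 1717) = 4044 + ((4/7 + 523/457) + 1717) = 4044 + (5489/3199 + 1717) = 4044 + 5498172/3199 = 18434928/3199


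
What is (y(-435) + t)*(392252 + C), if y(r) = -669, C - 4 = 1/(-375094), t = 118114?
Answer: 17280020159439035/375094 ≈ 4.6069e+10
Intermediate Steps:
C = 1500375/375094 (C = 4 + 1/(-375094) = 4 - 1/375094 = 1500375/375094 ≈ 4.0000)
(y(-435) + t)*(392252 + C) = (-669 + 118114)*(392252 + 1500375/375094) = 117445*(147132872063/375094) = 17280020159439035/375094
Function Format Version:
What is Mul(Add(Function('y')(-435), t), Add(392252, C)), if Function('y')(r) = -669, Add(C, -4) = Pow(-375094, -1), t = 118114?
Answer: Rational(17280020159439035, 375094) ≈ 4.6069e+10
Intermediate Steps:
C = Rational(1500375, 375094) (C = Add(4, Pow(-375094, -1)) = Add(4, Rational(-1, 375094)) = Rational(1500375, 375094) ≈ 4.0000)
Mul(Add(Function('y')(-435), t), Add(392252, C)) = Mul(Add(-669, 118114), Add(392252, Rational(1500375, 375094))) = Mul(117445, Rational(147132872063, 375094)) = Rational(17280020159439035, 375094)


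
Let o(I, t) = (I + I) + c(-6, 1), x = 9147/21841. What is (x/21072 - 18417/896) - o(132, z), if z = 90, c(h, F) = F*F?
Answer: -350458237257/1227289472 ≈ -285.55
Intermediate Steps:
c(h, F) = F**2
x = 9147/21841 (x = 9147*(1/21841) = 9147/21841 ≈ 0.41880)
o(I, t) = 1 + 2*I (o(I, t) = (I + I) + 1**2 = 2*I + 1 = 1 + 2*I)
(x/21072 - 18417/896) - o(132, z) = ((9147/21841)/21072 - 18417/896) - (1 + 2*132) = ((9147/21841)*(1/21072) - 18417*1/896) - (1 + 264) = (3049/153411184 - 2631/128) - 1*265 = -25226527177/1227289472 - 265 = -350458237257/1227289472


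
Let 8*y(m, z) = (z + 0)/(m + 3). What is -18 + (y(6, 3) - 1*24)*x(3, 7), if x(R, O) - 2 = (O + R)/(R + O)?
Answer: -719/8 ≈ -89.875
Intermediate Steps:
x(R, O) = 3 (x(R, O) = 2 + (O + R)/(R + O) = 2 + (O + R)/(O + R) = 2 + 1 = 3)
y(m, z) = z/(8*(3 + m)) (y(m, z) = ((z + 0)/(m + 3))/8 = (z/(3 + m))/8 = z/(8*(3 + m)))
-18 + (y(6, 3) - 1*24)*x(3, 7) = -18 + ((⅛)*3/(3 + 6) - 1*24)*3 = -18 + ((⅛)*3/9 - 24)*3 = -18 + ((⅛)*3*(⅑) - 24)*3 = -18 + (1/24 - 24)*3 = -18 - 575/24*3 = -18 - 575/8 = -719/8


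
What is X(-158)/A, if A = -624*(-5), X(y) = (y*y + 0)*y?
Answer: -493039/390 ≈ -1264.2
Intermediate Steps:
X(y) = y**3 (X(y) = (y**2 + 0)*y = y**2*y = y**3)
A = 3120
X(-158)/A = (-158)**3/3120 = -3944312*1/3120 = -493039/390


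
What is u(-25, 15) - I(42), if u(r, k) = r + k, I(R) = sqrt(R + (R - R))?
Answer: -10 - sqrt(42) ≈ -16.481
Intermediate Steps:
I(R) = sqrt(R) (I(R) = sqrt(R + 0) = sqrt(R))
u(r, k) = k + r
u(-25, 15) - I(42) = (15 - 25) - sqrt(42) = -10 - sqrt(42)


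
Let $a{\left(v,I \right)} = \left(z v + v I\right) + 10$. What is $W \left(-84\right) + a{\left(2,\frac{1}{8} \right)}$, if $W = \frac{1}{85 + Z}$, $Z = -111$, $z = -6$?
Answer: $\frac{77}{52} \approx 1.4808$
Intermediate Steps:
$a{\left(v,I \right)} = 10 - 6 v + I v$ ($a{\left(v,I \right)} = \left(- 6 v + v I\right) + 10 = \left(- 6 v + I v\right) + 10 = 10 - 6 v + I v$)
$W = - \frac{1}{26}$ ($W = \frac{1}{85 - 111} = \frac{1}{-26} = - \frac{1}{26} \approx -0.038462$)
$W \left(-84\right) + a{\left(2,\frac{1}{8} \right)} = \left(- \frac{1}{26}\right) \left(-84\right) + \left(10 - 12 + \frac{1}{8} \cdot 2\right) = \frac{42}{13} + \left(10 - 12 + \frac{1}{8} \cdot 2\right) = \frac{42}{13} + \left(10 - 12 + \frac{1}{4}\right) = \frac{42}{13} - \frac{7}{4} = \frac{77}{52}$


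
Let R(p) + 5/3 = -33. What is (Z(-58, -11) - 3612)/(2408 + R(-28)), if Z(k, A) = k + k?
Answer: -699/445 ≈ -1.5708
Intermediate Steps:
R(p) = -104/3 (R(p) = -5/3 - 33 = -104/3)
Z(k, A) = 2*k
(Z(-58, -11) - 3612)/(2408 + R(-28)) = (2*(-58) - 3612)/(2408 - 104/3) = (-116 - 3612)/(7120/3) = -3728*3/7120 = -699/445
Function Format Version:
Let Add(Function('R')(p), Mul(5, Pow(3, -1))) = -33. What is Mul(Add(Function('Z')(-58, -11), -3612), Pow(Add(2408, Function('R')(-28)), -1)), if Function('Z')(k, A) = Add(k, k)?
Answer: Rational(-699, 445) ≈ -1.5708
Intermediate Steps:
Function('R')(p) = Rational(-104, 3) (Function('R')(p) = Add(Rational(-5, 3), -33) = Rational(-104, 3))
Function('Z')(k, A) = Mul(2, k)
Mul(Add(Function('Z')(-58, -11), -3612), Pow(Add(2408, Function('R')(-28)), -1)) = Mul(Add(Mul(2, -58), -3612), Pow(Add(2408, Rational(-104, 3)), -1)) = Mul(Add(-116, -3612), Pow(Rational(7120, 3), -1)) = Mul(-3728, Rational(3, 7120)) = Rational(-699, 445)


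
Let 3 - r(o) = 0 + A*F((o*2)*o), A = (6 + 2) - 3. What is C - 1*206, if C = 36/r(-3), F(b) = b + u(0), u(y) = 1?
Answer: -4747/23 ≈ -206.39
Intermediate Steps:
F(b) = 1 + b (F(b) = b + 1 = 1 + b)
A = 5 (A = 8 - 3 = 5)
r(o) = -2 - 10*o² (r(o) = 3 - (0 + 5*(1 + (o*2)*o)) = 3 - (0 + 5*(1 + (2*o)*o)) = 3 - (0 + 5*(1 + 2*o²)) = 3 - (0 + (5 + 10*o²)) = 3 - (5 + 10*o²) = 3 + (-5 - 10*o²) = -2 - 10*o²)
C = -9/23 (C = 36/(-2 - 10*(-3)²) = 36/(-2 - 10*9) = 36/(-2 - 90) = 36/(-92) = 36*(-1/92) = -9/23 ≈ -0.39130)
C - 1*206 = -9/23 - 1*206 = -9/23 - 206 = -4747/23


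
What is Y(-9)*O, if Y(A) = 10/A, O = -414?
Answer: 460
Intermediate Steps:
Y(-9)*O = (10/(-9))*(-414) = (10*(-⅑))*(-414) = -10/9*(-414) = 460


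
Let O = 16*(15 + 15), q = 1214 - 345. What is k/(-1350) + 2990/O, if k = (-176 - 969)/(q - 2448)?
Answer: 21243613/3410640 ≈ 6.2286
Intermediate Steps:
q = 869
O = 480 (O = 16*30 = 480)
k = 1145/1579 (k = (-176 - 969)/(869 - 2448) = -1145/(-1579) = -1145*(-1/1579) = 1145/1579 ≈ 0.72514)
k/(-1350) + 2990/O = (1145/1579)/(-1350) + 2990/480 = (1145/1579)*(-1/1350) + 2990*(1/480) = -229/426330 + 299/48 = 21243613/3410640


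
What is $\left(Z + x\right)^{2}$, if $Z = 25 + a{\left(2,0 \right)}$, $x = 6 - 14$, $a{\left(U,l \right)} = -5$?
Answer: $144$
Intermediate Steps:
$x = -8$ ($x = 6 - 14 = -8$)
$Z = 20$ ($Z = 25 - 5 = 20$)
$\left(Z + x\right)^{2} = \left(20 - 8\right)^{2} = 12^{2} = 144$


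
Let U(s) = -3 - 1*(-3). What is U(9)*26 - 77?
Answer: -77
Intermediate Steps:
U(s) = 0 (U(s) = -3 + 3 = 0)
U(9)*26 - 77 = 0*26 - 77 = 0 - 77 = -77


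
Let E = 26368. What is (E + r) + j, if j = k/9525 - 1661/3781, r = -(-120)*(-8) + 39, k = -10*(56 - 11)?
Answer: 12219084956/480187 ≈ 25447.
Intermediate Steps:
k = -450 (k = -10*45 = -450)
r = -921 (r = -40*24 + 39 = -960 + 39 = -921)
j = -233633/480187 (j = -450/9525 - 1661/3781 = -450*1/9525 - 1661*1/3781 = -6/127 - 1661/3781 = -233633/480187 ≈ -0.48655)
(E + r) + j = (26368 - 921) - 233633/480187 = 25447 - 233633/480187 = 12219084956/480187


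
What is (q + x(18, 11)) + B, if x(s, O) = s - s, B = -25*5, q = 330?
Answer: 205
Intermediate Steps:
B = -125
x(s, O) = 0
(q + x(18, 11)) + B = (330 + 0) - 125 = 330 - 125 = 205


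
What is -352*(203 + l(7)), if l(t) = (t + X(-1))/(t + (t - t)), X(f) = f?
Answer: -502304/7 ≈ -71758.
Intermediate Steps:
l(t) = (-1 + t)/t (l(t) = (t - 1)/(t + (t - t)) = (-1 + t)/(t + 0) = (-1 + t)/t)
-352*(203 + l(7)) = -352*(203 + (-1 + 7)/7) = -352*(203 + (1/7)*6) = -352*(203 + 6/7) = -352*1427/7 = -502304/7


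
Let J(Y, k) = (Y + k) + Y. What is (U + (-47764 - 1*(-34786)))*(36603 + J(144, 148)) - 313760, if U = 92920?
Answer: 2960657978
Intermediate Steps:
J(Y, k) = k + 2*Y
(U + (-47764 - 1*(-34786)))*(36603 + J(144, 148)) - 313760 = (92920 + (-47764 - 1*(-34786)))*(36603 + (148 + 2*144)) - 313760 = (92920 + (-47764 + 34786))*(36603 + (148 + 288)) - 313760 = (92920 - 12978)*(36603 + 436) - 313760 = 79942*37039 - 313760 = 2960971738 - 313760 = 2960657978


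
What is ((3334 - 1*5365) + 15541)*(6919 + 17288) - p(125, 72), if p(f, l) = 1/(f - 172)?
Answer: 15370718791/47 ≈ 3.2704e+8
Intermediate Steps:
p(f, l) = 1/(-172 + f)
((3334 - 1*5365) + 15541)*(6919 + 17288) - p(125, 72) = ((3334 - 1*5365) + 15541)*(6919 + 17288) - 1/(-172 + 125) = ((3334 - 5365) + 15541)*24207 - 1/(-47) = (-2031 + 15541)*24207 - 1*(-1/47) = 13510*24207 + 1/47 = 327036570 + 1/47 = 15370718791/47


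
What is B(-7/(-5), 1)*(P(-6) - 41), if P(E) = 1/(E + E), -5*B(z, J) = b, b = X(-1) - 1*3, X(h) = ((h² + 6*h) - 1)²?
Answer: 5423/20 ≈ 271.15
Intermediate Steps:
X(h) = (-1 + h² + 6*h)²
b = 33 (b = (-1 + (-1)² + 6*(-1))² - 1*3 = (-1 + 1 - 6)² - 3 = (-6)² - 3 = 36 - 3 = 33)
B(z, J) = -33/5 (B(z, J) = -⅕*33 = -33/5)
P(E) = 1/(2*E)
B(-7/(-5), 1)*(P(-6) - 41) = -33*((½)/(-6) - 41)/5 = -33*((½)*(-⅙) - 41)/5 = -33*(-1/12 - 41)/5 = -33/5*(-493/12) = 5423/20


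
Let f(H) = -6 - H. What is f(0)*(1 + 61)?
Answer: -372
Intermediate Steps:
f(0)*(1 + 61) = (-6 - 1*0)*(1 + 61) = (-6 + 0)*62 = -6*62 = -372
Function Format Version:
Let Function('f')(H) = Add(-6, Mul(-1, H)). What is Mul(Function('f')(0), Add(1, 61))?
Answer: -372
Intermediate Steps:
Mul(Function('f')(0), Add(1, 61)) = Mul(Add(-6, Mul(-1, 0)), Add(1, 61)) = Mul(Add(-6, 0), 62) = Mul(-6, 62) = -372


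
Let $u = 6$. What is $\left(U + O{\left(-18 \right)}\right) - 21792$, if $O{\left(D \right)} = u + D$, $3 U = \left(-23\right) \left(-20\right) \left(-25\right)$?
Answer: $- \frac{76912}{3} \approx -25637.0$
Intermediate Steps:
$U = - \frac{11500}{3}$ ($U = \frac{\left(-23\right) \left(-20\right) \left(-25\right)}{3} = \frac{460 \left(-25\right)}{3} = \frac{1}{3} \left(-11500\right) = - \frac{11500}{3} \approx -3833.3$)
$O{\left(D \right)} = 6 + D$
$\left(U + O{\left(-18 \right)}\right) - 21792 = \left(- \frac{11500}{3} + \left(6 - 18\right)\right) - 21792 = \left(- \frac{11500}{3} - 12\right) - 21792 = - \frac{11536}{3} - 21792 = - \frac{76912}{3}$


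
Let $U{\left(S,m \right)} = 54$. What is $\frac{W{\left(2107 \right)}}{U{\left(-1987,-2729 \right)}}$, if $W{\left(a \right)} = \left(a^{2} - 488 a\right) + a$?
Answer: $63210$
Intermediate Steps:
$W{\left(a \right)} = a^{2} - 487 a$
$\frac{W{\left(2107 \right)}}{U{\left(-1987,-2729 \right)}} = \frac{2107 \left(-487 + 2107\right)}{54} = 2107 \cdot 1620 \cdot \frac{1}{54} = 3413340 \cdot \frac{1}{54} = 63210$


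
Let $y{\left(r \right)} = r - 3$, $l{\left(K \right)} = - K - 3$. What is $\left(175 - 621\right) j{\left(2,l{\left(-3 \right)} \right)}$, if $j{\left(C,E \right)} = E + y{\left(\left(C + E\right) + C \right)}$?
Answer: $-446$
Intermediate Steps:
$l{\left(K \right)} = -3 - K$
$y{\left(r \right)} = -3 + r$
$j{\left(C,E \right)} = -3 + 2 C + 2 E$ ($j{\left(C,E \right)} = E - \left(3 - E - 2 C\right) = E + \left(-3 + E + 2 C\right) = -3 + 2 C + 2 E$)
$\left(175 - 621\right) j{\left(2,l{\left(-3 \right)} \right)} = \left(175 - 621\right) \left(-3 + 2 \cdot 2 + 2 \left(-3 - -3\right)\right) = \left(175 - 621\right) \left(-3 + 4 + 2 \left(-3 + 3\right)\right) = - 446 \left(-3 + 4 + 2 \cdot 0\right) = - 446 \left(-3 + 4 + 0\right) = \left(-446\right) 1 = -446$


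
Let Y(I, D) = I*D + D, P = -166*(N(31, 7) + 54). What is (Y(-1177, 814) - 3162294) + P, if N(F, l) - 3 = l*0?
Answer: -4129020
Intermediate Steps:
N(F, l) = 3 (N(F, l) = 3 + l*0 = 3 + 0 = 3)
P = -9462 (P = -166*(3 + 54) = -166*57 = -9462)
Y(I, D) = D + D*I (Y(I, D) = D*I + D = D + D*I)
(Y(-1177, 814) - 3162294) + P = (814*(1 - 1177) - 3162294) - 9462 = (814*(-1176) - 3162294) - 9462 = (-957264 - 3162294) - 9462 = -4119558 - 9462 = -4129020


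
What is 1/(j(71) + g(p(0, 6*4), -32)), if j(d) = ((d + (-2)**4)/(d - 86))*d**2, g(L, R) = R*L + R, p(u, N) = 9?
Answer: -5/147789 ≈ -3.3832e-5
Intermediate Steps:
g(L, R) = R + L*R (g(L, R) = L*R + R = R + L*R)
j(d) = d**2*(16 + d)/(-86 + d) (j(d) = ((d + 16)/(-86 + d))*d**2 = ((16 + d)/(-86 + d))*d**2 = d**2*(16 + d)/(-86 + d))
1/(j(71) + g(p(0, 6*4), -32)) = 1/(71**2*(16 + 71)/(-86 + 71) - 32*(1 + 9)) = 1/(5041*87/(-15) - 32*10) = 1/(5041*(-1/15)*87 - 320) = 1/(-146189/5 - 320) = 1/(-147789/5) = -5/147789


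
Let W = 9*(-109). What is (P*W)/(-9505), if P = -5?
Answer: -981/1901 ≈ -0.51604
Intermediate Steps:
W = -981
(P*W)/(-9505) = -5*(-981)/(-9505) = 4905*(-1/9505) = -981/1901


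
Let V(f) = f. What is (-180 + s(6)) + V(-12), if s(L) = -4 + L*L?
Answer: -160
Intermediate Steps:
s(L) = -4 + L²
(-180 + s(6)) + V(-12) = (-180 + (-4 + 6²)) - 12 = (-180 + (-4 + 36)) - 12 = (-180 + 32) - 12 = -148 - 12 = -160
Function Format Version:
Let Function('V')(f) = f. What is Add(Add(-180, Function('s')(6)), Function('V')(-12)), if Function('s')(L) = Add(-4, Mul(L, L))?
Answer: -160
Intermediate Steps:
Function('s')(L) = Add(-4, Pow(L, 2))
Add(Add(-180, Function('s')(6)), Function('V')(-12)) = Add(Add(-180, Add(-4, Pow(6, 2))), -12) = Add(Add(-180, Add(-4, 36)), -12) = Add(Add(-180, 32), -12) = Add(-148, -12) = -160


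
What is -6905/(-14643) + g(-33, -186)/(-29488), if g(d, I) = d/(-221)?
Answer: 44998352221/95426205264 ≈ 0.47155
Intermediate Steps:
g(d, I) = -d/221 (g(d, I) = d*(-1/221) = -d/221)
-6905/(-14643) + g(-33, -186)/(-29488) = -6905/(-14643) - 1/221*(-33)/(-29488) = -6905*(-1/14643) + (33/221)*(-1/29488) = 6905/14643 - 33/6516848 = 44998352221/95426205264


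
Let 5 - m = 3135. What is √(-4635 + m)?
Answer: I*√7765 ≈ 88.119*I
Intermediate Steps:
m = -3130 (m = 5 - 1*3135 = 5 - 3135 = -3130)
√(-4635 + m) = √(-4635 - 3130) = √(-7765) = I*√7765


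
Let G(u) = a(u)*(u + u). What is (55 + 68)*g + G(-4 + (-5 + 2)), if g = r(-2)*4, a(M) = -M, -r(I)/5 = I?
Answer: 4822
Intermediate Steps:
r(I) = -5*I
G(u) = -2*u**2 (G(u) = (-u)*(u + u) = (-u)*(2*u) = -2*u**2)
g = 40 (g = -5*(-2)*4 = 10*4 = 40)
(55 + 68)*g + G(-4 + (-5 + 2)) = (55 + 68)*40 - 2*(-4 + (-5 + 2))**2 = 123*40 - 2*(-4 - 3)**2 = 4920 - 2*(-7)**2 = 4920 - 2*49 = 4920 - 98 = 4822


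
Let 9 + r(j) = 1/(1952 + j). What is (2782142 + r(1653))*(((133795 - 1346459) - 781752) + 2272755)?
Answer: 2791625902376974/3605 ≈ 7.7438e+11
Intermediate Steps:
r(j) = -9 + 1/(1952 + j)
(2782142 + r(1653))*(((133795 - 1346459) - 781752) + 2272755) = (2782142 + (-17567 - 9*1653)/(1952 + 1653))*(((133795 - 1346459) - 781752) + 2272755) = (2782142 + (-17567 - 14877)/3605)*((-1212664 - 781752) + 2272755) = (2782142 + (1/3605)*(-32444))*(-1994416 + 2272755) = (2782142 - 32444/3605)*278339 = (10029589466/3605)*278339 = 2791625902376974/3605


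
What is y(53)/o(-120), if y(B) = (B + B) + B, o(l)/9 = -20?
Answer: -53/60 ≈ -0.88333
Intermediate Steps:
o(l) = -180 (o(l) = 9*(-20) = -180)
y(B) = 3*B (y(B) = 2*B + B = 3*B)
y(53)/o(-120) = (3*53)/(-180) = 159*(-1/180) = -53/60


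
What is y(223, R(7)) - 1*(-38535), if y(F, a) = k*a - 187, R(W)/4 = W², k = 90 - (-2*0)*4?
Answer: 55988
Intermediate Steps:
k = 90 (k = 90 - 0*4 = 90 - 1*0 = 90 + 0 = 90)
R(W) = 4*W²
y(F, a) = -187 + 90*a (y(F, a) = 90*a - 187 = -187 + 90*a)
y(223, R(7)) - 1*(-38535) = (-187 + 90*(4*7²)) - 1*(-38535) = (-187 + 90*(4*49)) + 38535 = (-187 + 90*196) + 38535 = (-187 + 17640) + 38535 = 17453 + 38535 = 55988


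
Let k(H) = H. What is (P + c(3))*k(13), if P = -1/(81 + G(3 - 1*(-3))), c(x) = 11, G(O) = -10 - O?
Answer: 714/5 ≈ 142.80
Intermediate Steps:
P = -1/65 (P = -1/(81 + (-10 - (3 - 1*(-3)))) = -1/(81 + (-10 - (3 + 3))) = -1/(81 + (-10 - 1*6)) = -1/(81 + (-10 - 6)) = -1/(81 - 16) = -1/65 ≈ -0.015385)
(P + c(3))*k(13) = (-1/65 + 11)*13 = (714/65)*13 = 714/5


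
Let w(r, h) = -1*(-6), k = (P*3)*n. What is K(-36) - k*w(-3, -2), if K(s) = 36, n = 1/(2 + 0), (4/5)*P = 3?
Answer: 9/4 ≈ 2.2500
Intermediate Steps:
P = 15/4 (P = (5/4)*3 = 15/4 ≈ 3.7500)
n = ½ (n = 1/2 = ½ ≈ 0.50000)
k = 45/8 (k = ((15/4)*3)*(½) = (45/4)*(½) = 45/8 ≈ 5.6250)
w(r, h) = 6
K(-36) - k*w(-3, -2) = 36 - 45*6/8 = 36 - 1*135/4 = 36 - 135/4 = 9/4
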